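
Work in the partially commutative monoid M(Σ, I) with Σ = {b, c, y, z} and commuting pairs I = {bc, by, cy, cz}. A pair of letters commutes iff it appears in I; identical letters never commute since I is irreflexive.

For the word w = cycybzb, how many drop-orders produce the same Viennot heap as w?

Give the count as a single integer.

63

piece 0:c — minimal
piece 1:y — minimal
piece 2:c rests on {0:c}
piece 3:y rests on {1:y}
piece 4:b — minimal
piece 5:z rests on {3:y, 4:b}
piece 6:b rests on {5:z}
minimal pieces: {0:c, 1:y, 4:b}
ways to finish when only these pieces remain (= sum over removing one remaining piece with nothing left below it):
  1 left: {2}→1  {6}→1
  2 left: {0,2}→1  {2,6}→2  {5,6}→1
  3 left: {0,2,6}→3  {2,5,6}→3  {3,5,6}→1  {4,5,6}→1
  4 left: {0,2,5,6}→6  {1,3,5,6}→1  {2,3,5,6}→4  {2,4,5,6}→4  {3,4,5,6}→2
  5 left: {0,2,3,5,6}→10  {0,2,4,5,6}→10  {1,2,3,5,6}→5  {1,3,4,5,6}→3  {2,3,4,5,6}→10
  placing 0:c first → 18 extensions
  placing 1:y first → 30 extensions
  placing 4:b first → 15 extensions
total linear extensions = 63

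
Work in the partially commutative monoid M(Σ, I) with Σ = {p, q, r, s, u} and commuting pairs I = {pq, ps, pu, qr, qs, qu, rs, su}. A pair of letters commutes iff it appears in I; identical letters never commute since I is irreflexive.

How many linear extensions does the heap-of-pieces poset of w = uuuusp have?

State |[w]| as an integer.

30

0(u) covers ∅
1(u) covers 0:u
2(u) covers 1:u
3(u) covers 2:u
4(s) covers ∅
5(p) covers ∅
floor of heap: 0:u, 4:s, 5:p
completions by unplaced set U, small U first (add the entries for U minus each lowest piece of U):
  |U|=1: {3}:1  {4}:1  {5}:1
  |U|=2: {2,3}:1  {3,4}:2  {3,5}:2  {4,5}:2
  |U|=3: {1,2,3}:1  {2,3,4}:3  {2,3,5}:3  {3,4,5}:6
  |U|=4: {0,1,2,3}:1  {1,2,3,4}:4  {1,2,3,5}:4  {2,3,4,5}:12
  start at 0(u): 20
  start at 4(s): 5
  start at 5(p): 5
sum over floor = 30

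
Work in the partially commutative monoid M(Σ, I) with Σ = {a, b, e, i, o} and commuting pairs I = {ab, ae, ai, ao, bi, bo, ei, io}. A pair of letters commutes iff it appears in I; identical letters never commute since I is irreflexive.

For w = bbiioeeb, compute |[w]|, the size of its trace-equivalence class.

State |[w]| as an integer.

piece 0:b — minimal
piece 1:b rests on {0:b}
piece 2:i — minimal
piece 3:i rests on {2:i}
piece 4:o — minimal
piece 5:e rests on {1:b, 4:o}
piece 6:e rests on {5:e}
piece 7:b rests on {6:e}
minimal pieces: {0:b, 2:i, 4:o}
ways to finish when only these pieces remain (= sum over removing one remaining piece with nothing left below it):
  1 left: {3}→1  {7}→1
  2 left: {2,3}→1  {3,7}→2  {6,7}→1
  3 left: {2,3,7}→3  {3,6,7}→3  {5,6,7}→1
  4 left: {1,5,6,7}→1  {2,3,6,7}→6  {3,5,6,7}→4  {4,5,6,7}→1
  5 left: {0,1,5,6,7}→1  {1,3,5,6,7}→5  {1,4,5,6,7}→2  {2,3,5,6,7}→10  {3,4,5,6,7}→5
  6 left: {0,1,3,5,6,7}→6  {0,1,4,5,6,7}→3  {1,2,3,5,6,7}→15  {1,3,4,5,6,7}→12  {2,3,4,5,6,7}→15
  placing 0:b first → 42 extensions
  placing 2:i first → 21 extensions
  placing 4:o first → 21 extensions
total linear extensions = 84

84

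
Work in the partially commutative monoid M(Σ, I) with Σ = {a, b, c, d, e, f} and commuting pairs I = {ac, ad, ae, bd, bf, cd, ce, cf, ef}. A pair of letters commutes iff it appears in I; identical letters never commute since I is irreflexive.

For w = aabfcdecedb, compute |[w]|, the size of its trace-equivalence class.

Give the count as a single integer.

77

piece 0:a — minimal
piece 1:a rests on {0:a}
piece 2:b rests on {1:a}
piece 3:f rests on {1:a}
piece 4:c rests on {2:b}
piece 5:d rests on {3:f}
piece 6:e rests on {2:b, 5:d}
piece 7:c rests on {4:c}
piece 8:e rests on {6:e}
piece 9:d rests on {8:e}
piece 10:b rests on {7:c, 8:e}
minimal pieces: {0:a}
ways to finish when only these pieces remain (= sum over removing one remaining piece with nothing left below it):
  1 left: {9}→1  {10}→1
  2 left: {7,10}→1  {9,10}→2
  3 left: {4,7,10}→1  {7,9,10}→3  {8,9,10}→2
  4 left: {4,7,9,10}→4  {6,8,9,10}→2  {7,8,9,10}→5
  5 left: {4,7,8,9,10}→9  {5,6,8,9,10}→2  {6,7,8,9,10}→7
  6 left: {3,5,6,8,9,10}→2  {4,6,7,8,9,10}→16  {5,6,7,8,9,10}→9
  7 left: {2,4,6,7,8,9,10}→16  {3,5,6,7,8,9,10}→11  {4,5,6,7,8,9,10}→25
  8 left: {2,4,5,6,7,8,9,10}→41  {3,4,5,6,7,8,9,10}→36
  9 left: {2,3,4,5,6,7,8,9,10}→77
  placing 0:a first → 77 extensions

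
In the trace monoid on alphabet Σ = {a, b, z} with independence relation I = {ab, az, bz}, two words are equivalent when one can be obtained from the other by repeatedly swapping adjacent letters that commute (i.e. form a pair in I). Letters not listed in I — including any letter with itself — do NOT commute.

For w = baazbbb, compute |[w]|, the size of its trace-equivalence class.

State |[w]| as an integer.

105

piece 0:b — minimal
piece 1:a — minimal
piece 2:a rests on {1:a}
piece 3:z — minimal
piece 4:b rests on {0:b}
piece 5:b rests on {4:b}
piece 6:b rests on {5:b}
minimal pieces: {0:b, 1:a, 3:z}
ways to finish when only these pieces remain (= sum over removing one remaining piece with nothing left below it):
  1 left: {2}→1  {3}→1  {6}→1
  2 left: {1,2}→1  {2,3}→2  {2,6}→2  {3,6}→2  {5,6}→1
  3 left: {1,2,3}→3  {1,2,6}→3  {2,3,6}→6  {2,5,6}→3  {3,5,6}→3  {4,5,6}→1
  4 left: {0,4,5,6}→1  {1,2,3,6}→12  {1,2,5,6}→6  {2,3,5,6}→12  {2,4,5,6}→4  {3,4,5,6}→4
  5 left: {0,2,4,5,6}→5  {0,3,4,5,6}→5  {1,2,3,5,6}→30  {1,2,4,5,6}→10  {2,3,4,5,6}→20
  placing 0:b first → 60 extensions
  placing 1:a first → 30 extensions
  placing 3:z first → 15 extensions
total linear extensions = 105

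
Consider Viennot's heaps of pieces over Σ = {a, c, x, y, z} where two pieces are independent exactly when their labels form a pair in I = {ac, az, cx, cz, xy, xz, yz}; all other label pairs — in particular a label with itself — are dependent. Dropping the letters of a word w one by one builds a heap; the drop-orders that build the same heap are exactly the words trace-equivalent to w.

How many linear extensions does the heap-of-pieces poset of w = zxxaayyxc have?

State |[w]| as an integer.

36

drop 0:z onto floor
drop 1:x onto floor
drop 2:x onto {1:x}
drop 3:a onto {2:x}
drop 4:a onto {3:a}
drop 5:y onto {4:a}
drop 6:y onto {5:y}
drop 7:x onto {4:a}
drop 8:c onto {6:y}
ground layer = {0:z, 1:x}
drop-orders for the pieces not yet dropped (sum over which currently-grounded one goes next):
  1 to go: {0} 1  {7} 1  {8} 1
  2 to go: {0,7} 2  {0,8} 2  {6,8} 1  {7,8} 2
  3 to go: {0,6,8} 3  {0,7,8} 6  {5,6,8} 1  {6,7,8} 3
  4 to go: {0,5,6,8} 4  {0,6,7,8} 12  {5,6,7,8} 4
  5 to go: {0,5,6,7,8} 20  {4,5,6,7,8} 4
  6 to go: {0,4,5,6,7,8} 24  {3,4,5,6,7,8} 4
  7 to go: {0,3,4,5,6,7,8} 28  {2,3,4,5,6,7,8} 4
  if 0:z drops first: 4 orders
  if 1:x drops first: 32 orders
heap linearizations: 36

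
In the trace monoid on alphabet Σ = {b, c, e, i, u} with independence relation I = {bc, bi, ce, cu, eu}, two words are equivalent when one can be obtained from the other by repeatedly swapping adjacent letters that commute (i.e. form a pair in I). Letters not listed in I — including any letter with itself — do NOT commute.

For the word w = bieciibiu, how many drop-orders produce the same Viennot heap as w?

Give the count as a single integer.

piece 0:b — minimal
piece 1:i — minimal
piece 2:e rests on {0:b, 1:i}
piece 3:c rests on {1:i}
piece 4:i rests on {2:e, 3:c}
piece 5:i rests on {4:i}
piece 6:b rests on {2:e}
piece 7:i rests on {5:i}
piece 8:u rests on {6:b, 7:i}
minimal pieces: {0:b, 1:i}
ways to finish when only these pieces remain (= sum over removing one remaining piece with nothing left below it):
  1 left: {8}→1
  2 left: {6,8}→1  {7,8}→1
  3 left: {5,7,8}→1  {6,7,8}→2
  4 left: {4,5,7,8}→1  {5,6,7,8}→3
  5 left: {3,4,5,7,8}→1  {4,5,6,7,8}→4
  6 left: {2,4,5,6,7,8}→4  {3,4,5,6,7,8}→5
  7 left: {0,2,4,5,6,7,8}→4  {2,3,4,5,6,7,8}→9
  placing 0:b first → 9 extensions
  placing 1:i first → 13 extensions
total linear extensions = 22

22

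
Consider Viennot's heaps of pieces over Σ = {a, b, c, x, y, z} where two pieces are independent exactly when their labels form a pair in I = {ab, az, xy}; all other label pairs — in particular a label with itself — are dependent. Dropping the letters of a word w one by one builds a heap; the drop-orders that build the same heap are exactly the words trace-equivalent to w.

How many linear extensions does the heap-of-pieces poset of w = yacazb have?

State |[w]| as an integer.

0(y) covers ∅
1(a) covers 0:y
2(c) covers 1:a
3(a) covers 2:c
4(z) covers 2:c
5(b) covers 4:z
floor of heap: 0:y
completions by unplaced set U, small U first (add the entries for U minus each lowest piece of U):
  |U|=1: {3}:1  {5}:1
  |U|=2: {3,5}:2  {4,5}:1
  |U|=3: {3,4,5}:3
  |U|=4: {2,3,4,5}:3
  start at 0(y): 3

3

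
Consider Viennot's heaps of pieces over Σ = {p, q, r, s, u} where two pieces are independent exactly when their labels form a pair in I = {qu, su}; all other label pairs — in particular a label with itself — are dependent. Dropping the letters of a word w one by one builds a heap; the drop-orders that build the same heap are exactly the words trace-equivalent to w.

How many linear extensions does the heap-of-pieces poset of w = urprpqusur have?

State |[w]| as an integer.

drop 0:u onto floor
drop 1:r onto {0:u}
drop 2:p onto {1:r}
drop 3:r onto {2:p}
drop 4:p onto {3:r}
drop 5:q onto {4:p}
drop 6:u onto {4:p}
drop 7:s onto {5:q}
drop 8:u onto {6:u}
drop 9:r onto {7:s, 8:u}
ground layer = {0:u}
drop-orders for the pieces not yet dropped (sum over which currently-grounded one goes next):
  1 to go: {9} 1
  2 to go: {7,9} 1  {8,9} 1
  3 to go: {5,7,9} 1  {6,8,9} 1  {7,8,9} 2
  4 to go: {5,7,8,9} 3  {6,7,8,9} 3
  5 to go: {5,6,7,8,9} 6
  6 to go: {4,5,6,7,8,9} 6
  7 to go: {3,4,5,6,7,8,9} 6
  8 to go: {2,3,4,5,6,7,8,9} 6
  if 0:u drops first: 6 orders

6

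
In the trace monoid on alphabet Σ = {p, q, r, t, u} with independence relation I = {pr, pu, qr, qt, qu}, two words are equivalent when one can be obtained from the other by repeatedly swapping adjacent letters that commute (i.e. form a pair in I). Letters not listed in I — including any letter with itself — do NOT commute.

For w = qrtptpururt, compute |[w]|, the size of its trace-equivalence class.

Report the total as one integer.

15

drop 0:q onto floor
drop 1:r onto floor
drop 2:t onto {1:r}
drop 3:p onto {0:q, 2:t}
drop 4:t onto {3:p}
drop 5:p onto {4:t}
drop 6:u onto {4:t}
drop 7:r onto {6:u}
drop 8:u onto {7:r}
drop 9:r onto {8:u}
drop 10:t onto {5:p, 9:r}
ground layer = {0:q, 1:r}
drop-orders for the pieces not yet dropped (sum over which currently-grounded one goes next):
  1 to go: {10} 1
  2 to go: {5,10} 1  {9,10} 1
  3 to go: {5,9,10} 2  {8,9,10} 1
  4 to go: {5,8,9,10} 3  {7,8,9,10} 1
  5 to go: {5,7,8,9,10} 4  {6,7,8,9,10} 1
  6 to go: {5,6,7,8,9,10} 5
  7 to go: {4,5,6,7,8,9,10} 5
  8 to go: {3,4,5,6,7,8,9,10} 5
  9 to go: {0,3,4,5,6,7,8,9,10} 5  {2,3,4,5,6,7,8,9,10} 5
  if 0:q drops first: 5 orders
  if 1:r drops first: 10 orders
heap linearizations: 15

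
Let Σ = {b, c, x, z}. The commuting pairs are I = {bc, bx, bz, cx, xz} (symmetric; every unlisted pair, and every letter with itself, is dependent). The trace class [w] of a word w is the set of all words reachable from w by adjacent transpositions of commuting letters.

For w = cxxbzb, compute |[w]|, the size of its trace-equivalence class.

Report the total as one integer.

90

0(c) covers ∅
1(x) covers ∅
2(x) covers 1:x
3(b) covers ∅
4(z) covers 0:c
5(b) covers 3:b
floor of heap: 0:c, 1:x, 3:b
completions by unplaced set U, small U first (add the entries for U minus each lowest piece of U):
  |U|=1: {2}:1  {4}:1  {5}:1
  |U|=2: {0,4}:1  {1,2}:1  {2,4}:2  {2,5}:2  {3,5}:1  {4,5}:2
  |U|=3: {0,2,4}:3  {0,4,5}:3  {1,2,4}:3  {1,2,5}:3  {2,3,5}:3  {2,4,5}:6  {3,4,5}:3
  |U|=4: {0,1,2,4}:6  {0,2,4,5}:12  {0,3,4,5}:6  {1,2,3,5}:6  {1,2,4,5}:12  {2,3,4,5}:12
  start at 0(c): 30
  start at 1(x): 30
  start at 3(b): 30
sum over floor = 90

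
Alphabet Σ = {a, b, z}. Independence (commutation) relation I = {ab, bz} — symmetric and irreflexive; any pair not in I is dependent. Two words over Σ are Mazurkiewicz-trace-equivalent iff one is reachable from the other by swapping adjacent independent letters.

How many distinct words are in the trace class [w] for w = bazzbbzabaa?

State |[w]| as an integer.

330

piece 0:b — minimal
piece 1:a — minimal
piece 2:z rests on {1:a}
piece 3:z rests on {2:z}
piece 4:b rests on {0:b}
piece 5:b rests on {4:b}
piece 6:z rests on {3:z}
piece 7:a rests on {6:z}
piece 8:b rests on {5:b}
piece 9:a rests on {7:a}
piece 10:a rests on {9:a}
minimal pieces: {0:b, 1:a}
ways to finish when only these pieces remain (= sum over removing one remaining piece with nothing left below it):
  1 left: {8}→1  {10}→1
  2 left: {5,8}→1  {8,10}→2  {9,10}→1
  3 left: {4,5,8}→1  {5,8,10}→3  {7,9,10}→1  {8,9,10}→3
  4 left: {0,4,5,8}→1  {4,5,8,10}→4  {5,8,9,10}→6  {6,7,9,10}→1  {7,8,9,10}→4
  5 left: {0,4,5,8,10}→5  {3,6,7,9,10}→1  {4,5,8,9,10}→10  {5,7,8,9,10}→10  {6,7,8,9,10}→5
  6 left: {0,4,5,8,9,10}→15  {2,3,6,7,9,10}→1  {3,6,7,8,9,10}→6  {4,5,7,8,9,10}→20  {5,6,7,8,9,10}→15
  7 left: {0,4,5,7,8,9,10}→35  {1,2,3,6,7,9,10}→1  {2,3,6,7,8,9,10}→7  {3,5,6,7,8,9,10}→21  {4,5,6,7,8,9,10}→35
  8 left: {0,4,5,6,7,8,9,10}→70  {1,2,3,6,7,8,9,10}→8  {2,3,5,6,7,8,9,10}→28  {3,4,5,6,7,8,9,10}→56
  9 left: {0,3,4,5,6,7,8,9,10}→126  {1,2,3,5,6,7,8,9,10}→36  {2,3,4,5,6,7,8,9,10}→84
  placing 0:b first → 120 extensions
  placing 1:a first → 210 extensions
total linear extensions = 330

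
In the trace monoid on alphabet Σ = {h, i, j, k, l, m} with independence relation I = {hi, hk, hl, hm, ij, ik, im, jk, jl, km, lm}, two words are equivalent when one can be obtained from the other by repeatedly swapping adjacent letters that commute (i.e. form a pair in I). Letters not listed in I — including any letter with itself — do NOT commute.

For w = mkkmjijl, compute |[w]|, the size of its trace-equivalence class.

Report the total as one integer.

drop 0:m onto floor
drop 1:k onto floor
drop 2:k onto {1:k}
drop 3:m onto {0:m}
drop 4:j onto {3:m}
drop 5:i onto floor
drop 6:j onto {4:j}
drop 7:l onto {2:k, 5:i}
ground layer = {0:m, 1:k, 5:i}
drop-orders for the pieces not yet dropped (sum over which currently-grounded one goes next):
  1 to go: {6} 1  {7} 1
  2 to go: {2,7} 1  {4,6} 1  {5,7} 1  {6,7} 2
  3 to go: {1,2,7} 1  {2,5,7} 2  {2,6,7} 3  {3,4,6} 1  {4,6,7} 3  {5,6,7} 3
  4 to go: {0,3,4,6} 1  {1,2,5,7} 3  {1,2,6,7} 4  {2,4,6,7} 6  {2,5,6,7} 8  {3,4,6,7} 4  {4,5,6,7} 6
  5 to go: {0,3,4,6,7} 5  {1,2,4,6,7} 10  {1,2,5,6,7} 15  {2,3,4,6,7} 10  {2,4,5,6,7} 20  {3,4,5,6,7} 10
  6 to go: {0,2,3,4,6,7} 15  {0,3,4,5,6,7} 15  {1,2,3,4,6,7} 20  {1,2,4,5,6,7} 45  {2,3,4,5,6,7} 40
  if 0:m drops first: 105 orders
  if 1:k drops first: 70 orders
  if 5:i drops first: 35 orders
heap linearizations: 210

210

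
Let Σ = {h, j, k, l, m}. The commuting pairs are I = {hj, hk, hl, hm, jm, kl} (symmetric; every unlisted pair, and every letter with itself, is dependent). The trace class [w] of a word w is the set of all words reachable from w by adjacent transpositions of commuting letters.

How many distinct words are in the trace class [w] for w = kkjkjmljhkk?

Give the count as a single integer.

#0=k has no predecessor
#1=k depends on [0:k]
#2=j depends on [1:k]
#3=k depends on [2:j]
#4=j depends on [3:k]
#5=m depends on [3:k]
#6=l depends on [4:j, 5:m]
#7=j depends on [6:l]
#8=h has no predecessor
#9=k depends on [7:j]
#10=k depends on [9:k]
sources: [0:k, 8:h]
N(rest) = Σ N(rest − s) over sources s of rest; N(one piece) = 1:
  size 1 → [8]=1  [10]=1
  size 2 → [8,10]=2  [9,10]=1
  size 3 → [7,9,10]=1  [8,9,10]=3
  size 4 → [6,7,9,10]=1  [7,8,9,10]=4
  size 5 → [4,6,7,9,10]=1  [5,6,7,9,10]=1  [6,7,8,9,10]=5
  size 6 → [4,5,6,7,9,10]=2  [4,6,7,8,9,10]=6  [5,6,7,8,9,10]=6
  size 7 → [3,4,5,6,7,9,10]=2  [4,5,6,7,8,9,10]=14
  size 8 → [2,3,4,5,6,7,9,10]=2  [3,4,5,6,7,8,9,10]=16
  size 9 → [1,2,3,4,5,6,7,9,10]=2  [2,3,4,5,6,7,8,9,10]=18
  first=0(k) contributes 20
  first=8(h) contributes 2
|[w]| = 22

22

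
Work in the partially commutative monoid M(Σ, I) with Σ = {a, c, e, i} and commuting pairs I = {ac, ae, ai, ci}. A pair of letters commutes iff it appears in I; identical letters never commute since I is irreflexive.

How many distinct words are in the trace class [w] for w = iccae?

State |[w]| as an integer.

15

#0=i has no predecessor
#1=c has no predecessor
#2=c depends on [1:c]
#3=a has no predecessor
#4=e depends on [0:i, 2:c]
sources: [0:i, 1:c, 3:a]
N(rest) = Σ N(rest − s) over sources s of rest; N(one piece) = 1:
  size 1 → [3]=1  [4]=1
  size 2 → [0,4]=1  [2,4]=1  [3,4]=2
  size 3 → [0,2,4]=2  [0,3,4]=3  [1,2,4]=1  [2,3,4]=3
  first=0(i) contributes 4
  first=1(c) contributes 8
  first=3(a) contributes 3
|[w]| = 15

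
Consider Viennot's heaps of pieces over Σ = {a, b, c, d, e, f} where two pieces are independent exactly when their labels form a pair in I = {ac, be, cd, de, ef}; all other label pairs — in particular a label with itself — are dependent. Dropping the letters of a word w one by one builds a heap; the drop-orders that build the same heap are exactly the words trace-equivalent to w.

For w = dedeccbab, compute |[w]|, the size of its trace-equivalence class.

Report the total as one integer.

piece 0:d — minimal
piece 1:e — minimal
piece 2:d rests on {0:d}
piece 3:e rests on {1:e}
piece 4:c rests on {3:e}
piece 5:c rests on {4:c}
piece 6:b rests on {2:d, 5:c}
piece 7:a rests on {6:b}
piece 8:b rests on {7:a}
minimal pieces: {0:d, 1:e}
ways to finish when only these pieces remain (= sum over removing one remaining piece with nothing left below it):
  1 left: {8}→1
  2 left: {7,8}→1
  3 left: {6,7,8}→1
  4 left: {2,6,7,8}→1  {5,6,7,8}→1
  5 left: {0,2,6,7,8}→1  {2,5,6,7,8}→2  {4,5,6,7,8}→1
  6 left: {0,2,5,6,7,8}→3  {2,4,5,6,7,8}→3  {3,4,5,6,7,8}→1
  7 left: {0,2,4,5,6,7,8}→6  {1,3,4,5,6,7,8}→1  {2,3,4,5,6,7,8}→4
  placing 0:d first → 5 extensions
  placing 1:e first → 10 extensions
total linear extensions = 15

15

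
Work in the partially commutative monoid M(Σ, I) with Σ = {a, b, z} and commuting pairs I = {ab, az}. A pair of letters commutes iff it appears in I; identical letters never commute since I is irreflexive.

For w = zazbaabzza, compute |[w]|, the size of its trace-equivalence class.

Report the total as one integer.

210

#0=z has no predecessor
#1=a has no predecessor
#2=z depends on [0:z]
#3=b depends on [2:z]
#4=a depends on [1:a]
#5=a depends on [4:a]
#6=b depends on [3:b]
#7=z depends on [6:b]
#8=z depends on [7:z]
#9=a depends on [5:a]
sources: [0:z, 1:a]
N(rest) = Σ N(rest − s) over sources s of rest; N(one piece) = 1:
  size 1 → [8]=1  [9]=1
  size 2 → [5,9]=1  [7,8]=1  [8,9]=2
  size 3 → [4,5,9]=1  [5,8,9]=3  [6,7,8]=1  [7,8,9]=3
  size 4 → [1,4,5,9]=1  [3,6,7,8]=1  [4,5,8,9]=4  [5,7,8,9]=6  [6,7,8,9]=4
  size 5 → [1,4,5,8,9]=5  [2,3,6,7,8]=1  [3,6,7,8,9]=5  [4,5,7,8,9]=10  [5,6,7,8,9]=10
  size 6 → [0,2,3,6,7,8]=1  [1,4,5,7,8,9]=15  [2,3,6,7,8,9]=6  [3,5,6,7,8,9]=15  [4,5,6,7,8,9]=20
  size 7 → [0,2,3,6,7,8,9]=7  [1,4,5,6,7,8,9]=35  [2,3,5,6,7,8,9]=21  [3,4,5,6,7,8,9]=35
  size 8 → [0,2,3,5,6,7,8,9]=28  [1,3,4,5,6,7,8,9]=70  [2,3,4,5,6,7,8,9]=56
  first=0(z) contributes 126
  first=1(a) contributes 84
|[w]| = 210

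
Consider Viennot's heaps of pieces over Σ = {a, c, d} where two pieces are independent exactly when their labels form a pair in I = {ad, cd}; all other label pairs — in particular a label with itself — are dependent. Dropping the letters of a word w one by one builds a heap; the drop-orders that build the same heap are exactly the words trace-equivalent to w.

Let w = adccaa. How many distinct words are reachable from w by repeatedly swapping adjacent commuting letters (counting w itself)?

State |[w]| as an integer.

6

drop 0:a onto floor
drop 1:d onto floor
drop 2:c onto {0:a}
drop 3:c onto {2:c}
drop 4:a onto {3:c}
drop 5:a onto {4:a}
ground layer = {0:a, 1:d}
drop-orders for the pieces not yet dropped (sum over which currently-grounded one goes next):
  1 to go: {1} 1  {5} 1
  2 to go: {1,5} 2  {4,5} 1
  3 to go: {1,4,5} 3  {3,4,5} 1
  4 to go: {1,3,4,5} 4  {2,3,4,5} 1
  if 0:a drops first: 5 orders
  if 1:d drops first: 1 orders
heap linearizations: 6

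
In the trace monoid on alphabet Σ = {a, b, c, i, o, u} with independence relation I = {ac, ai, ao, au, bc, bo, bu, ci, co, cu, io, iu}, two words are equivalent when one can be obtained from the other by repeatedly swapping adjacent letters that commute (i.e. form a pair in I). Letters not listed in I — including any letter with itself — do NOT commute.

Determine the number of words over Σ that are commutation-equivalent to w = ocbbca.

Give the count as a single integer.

60

0(o) covers ∅
1(c) covers ∅
2(b) covers ∅
3(b) covers 2:b
4(c) covers 1:c
5(a) covers 3:b
floor of heap: 0:o, 1:c, 2:b
completions by unplaced set U, small U first (add the entries for U minus each lowest piece of U):
  |U|=1: {0}:1  {4}:1  {5}:1
  |U|=2: {0,4}:2  {0,5}:2  {1,4}:1  {3,5}:1  {4,5}:2
  |U|=3: {0,1,4}:3  {0,3,5}:3  {0,4,5}:6  {1,4,5}:3  {2,3,5}:1  {3,4,5}:3
  |U|=4: {0,1,4,5}:12  {0,2,3,5}:4  {0,3,4,5}:12  {1,3,4,5}:6  {2,3,4,5}:4
  start at 0(o): 10
  start at 1(c): 20
  start at 2(b): 30
sum over floor = 60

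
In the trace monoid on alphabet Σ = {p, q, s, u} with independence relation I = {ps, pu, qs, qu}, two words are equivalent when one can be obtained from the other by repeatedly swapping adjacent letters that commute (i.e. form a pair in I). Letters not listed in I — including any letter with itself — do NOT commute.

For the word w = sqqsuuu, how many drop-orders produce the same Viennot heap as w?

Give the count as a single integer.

#0=s has no predecessor
#1=q has no predecessor
#2=q depends on [1:q]
#3=s depends on [0:s]
#4=u depends on [3:s]
#5=u depends on [4:u]
#6=u depends on [5:u]
sources: [0:s, 1:q]
N(rest) = Σ N(rest − s) over sources s of rest; N(one piece) = 1:
  size 1 → [2]=1  [6]=1
  size 2 → [1,2]=1  [2,6]=2  [5,6]=1
  size 3 → [1,2,6]=3  [2,5,6]=3  [4,5,6]=1
  size 4 → [1,2,5,6]=6  [2,4,5,6]=4  [3,4,5,6]=1
  size 5 → [0,3,4,5,6]=1  [1,2,4,5,6]=10  [2,3,4,5,6]=5
  first=0(s) contributes 15
  first=1(q) contributes 6
|[w]| = 21

21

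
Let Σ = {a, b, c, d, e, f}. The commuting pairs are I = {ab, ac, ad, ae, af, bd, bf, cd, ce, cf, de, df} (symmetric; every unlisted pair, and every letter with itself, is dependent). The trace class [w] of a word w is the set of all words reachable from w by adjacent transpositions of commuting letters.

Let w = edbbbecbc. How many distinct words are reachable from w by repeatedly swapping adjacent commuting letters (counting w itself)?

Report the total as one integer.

#0=e has no predecessor
#1=d has no predecessor
#2=b depends on [0:e]
#3=b depends on [2:b]
#4=b depends on [3:b]
#5=e depends on [4:b]
#6=c depends on [4:b]
#7=b depends on [5:e, 6:c]
#8=c depends on [7:b]
sources: [0:e, 1:d]
N(rest) = Σ N(rest − s) over sources s of rest; N(one piece) = 1:
  size 1 → [1]=1  [8]=1
  size 2 → [1,8]=2  [7,8]=1
  size 3 → [1,7,8]=3  [5,7,8]=1  [6,7,8]=1
  size 4 → [1,5,7,8]=4  [1,6,7,8]=4  [5,6,7,8]=2
  size 5 → [1,5,6,7,8]=10  [4,5,6,7,8]=2
  size 6 → [1,4,5,6,7,8]=12  [3,4,5,6,7,8]=2
  size 7 → [1,3,4,5,6,7,8]=14  [2,3,4,5,6,7,8]=2
  first=0(e) contributes 16
  first=1(d) contributes 2
|[w]| = 18

18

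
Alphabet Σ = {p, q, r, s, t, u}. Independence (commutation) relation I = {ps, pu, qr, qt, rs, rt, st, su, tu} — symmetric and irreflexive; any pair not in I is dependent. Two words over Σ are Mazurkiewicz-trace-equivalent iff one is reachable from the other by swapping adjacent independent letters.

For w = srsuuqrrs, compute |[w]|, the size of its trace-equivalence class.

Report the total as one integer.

81

drop 0:s onto floor
drop 1:r onto floor
drop 2:s onto {0:s}
drop 3:u onto {1:r}
drop 4:u onto {3:u}
drop 5:q onto {2:s, 4:u}
drop 6:r onto {4:u}
drop 7:r onto {6:r}
drop 8:s onto {5:q}
ground layer = {0:s, 1:r}
drop-orders for the pieces not yet dropped (sum over which currently-grounded one goes next):
  1 to go: {7} 1  {8} 1
  2 to go: {5,8} 1  {6,7} 1  {7,8} 2
  3 to go: {2,5,8} 1  {5,7,8} 3  {6,7,8} 3
  4 to go: {0,2,5,8} 1  {2,5,7,8} 4  {5,6,7,8} 6
  5 to go: {0,2,5,7,8} 5  {2,5,6,7,8} 10  {4,5,6,7,8} 6
  6 to go: {0,2,5,6,7,8} 15  {2,4,5,6,7,8} 16  {3,4,5,6,7,8} 6
  7 to go: {0,2,4,5,6,7,8} 31  {1,3,4,5,6,7,8} 6  {2,3,4,5,6,7,8} 22
  if 0:s drops first: 28 orders
  if 1:r drops first: 53 orders
heap linearizations: 81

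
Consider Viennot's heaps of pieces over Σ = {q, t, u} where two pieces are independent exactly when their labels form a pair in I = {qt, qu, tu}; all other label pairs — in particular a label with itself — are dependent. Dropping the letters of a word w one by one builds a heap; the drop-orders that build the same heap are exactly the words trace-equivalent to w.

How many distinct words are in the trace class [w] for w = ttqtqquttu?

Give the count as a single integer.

2520

drop 0:t onto floor
drop 1:t onto {0:t}
drop 2:q onto floor
drop 3:t onto {1:t}
drop 4:q onto {2:q}
drop 5:q onto {4:q}
drop 6:u onto floor
drop 7:t onto {3:t}
drop 8:t onto {7:t}
drop 9:u onto {6:u}
ground layer = {0:t, 2:q, 6:u}
drop-orders for the pieces not yet dropped (sum over which currently-grounded one goes next):
  1 to go: {5} 1  {8} 1  {9} 1
  2 to go: {4,5} 1  {5,8} 2  {5,9} 2  {6,9} 1  {7,8} 1  {8,9} 2
  3 to go: {2,4,5} 1  {3,7,8} 1  {4,5,8} 3  {4,5,9} 3  {5,6,9} 3  {5,7,8} 3  {5,8,9} 6  {6,8,9} 3  {7,8,9} 3
  4 to go: {1,3,7,8} 1  {2,4,5,8} 4  {2,4,5,9} 4  {3,5,7,8} 4  {3,7,8,9} 4  {4,5,6,9} 6  {4,5,7,8} 6  {4,5,8,9} 12  {5,6,8,9} 12  {5,7,8,9} 12  {6,7,8,9} 6
  5 to go: {0,1,3,7,8} 1  {1,3,5,7,8} 5  {1,3,7,8,9} 5  {2,4,5,6,9} 10  {2,4,5,7,8} 10  {2,4,5,8,9} 20  {3,4,5,7,8} 10  {3,5,7,8,9} 20  {3,6,7,8,9} 10  {4,5,6,8,9} 30  {4,5,7,8,9} 30  {5,6,7,8,9} 30
  6 to go: {0,1,3,5,7,8} 6  {0,1,3,7,8,9} 6  {1,3,4,5,7,8} 15  {1,3,5,7,8,9} 30  {1,3,6,7,8,9} 15  {2,3,4,5,7,8} 20  {2,4,5,6,8,9} 60  {2,4,5,7,8,9} 60  {3,4,5,7,8,9} 60  {3,5,6,7,8,9} 60  {4,5,6,7,8,9} 90
  7 to go: {0,1,3,4,5,7,8} 21  {0,1,3,5,7,8,9} 42  {0,1,3,6,7,8,9} 21  {1,2,3,4,5,7,8} 35  {1,3,4,5,7,8,9} 105  {1,3,5,6,7,8,9} 105  {2,3,4,5,7,8,9} 140  {2,4,5,6,7,8,9} 210  {3,4,5,6,7,8,9} 210
  8 to go: {0,1,2,3,4,5,7,8} 56  {0,1,3,4,5,7,8,9} 168  {0,1,3,5,6,7,8,9} 168  {1,2,3,4,5,7,8,9} 280  {1,3,4,5,6,7,8,9} 420  {2,3,4,5,6,7,8,9} 560
  if 0:t drops first: 1260 orders
  if 2:q drops first: 756 orders
  if 6:u drops first: 504 orders
heap linearizations: 2520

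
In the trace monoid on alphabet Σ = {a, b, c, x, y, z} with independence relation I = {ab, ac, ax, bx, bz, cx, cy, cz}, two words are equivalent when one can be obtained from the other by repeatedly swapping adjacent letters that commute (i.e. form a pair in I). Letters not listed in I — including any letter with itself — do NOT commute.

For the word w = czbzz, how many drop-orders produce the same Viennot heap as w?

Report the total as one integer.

#0=c has no predecessor
#1=z has no predecessor
#2=b depends on [0:c]
#3=z depends on [1:z]
#4=z depends on [3:z]
sources: [0:c, 1:z]
N(rest) = Σ N(rest − s) over sources s of rest; N(one piece) = 1:
  size 1 → [2]=1  [4]=1
  size 2 → [0,2]=1  [2,4]=2  [3,4]=1
  size 3 → [0,2,4]=3  [1,3,4]=1  [2,3,4]=3
  first=0(c) contributes 4
  first=1(z) contributes 6
|[w]| = 10

10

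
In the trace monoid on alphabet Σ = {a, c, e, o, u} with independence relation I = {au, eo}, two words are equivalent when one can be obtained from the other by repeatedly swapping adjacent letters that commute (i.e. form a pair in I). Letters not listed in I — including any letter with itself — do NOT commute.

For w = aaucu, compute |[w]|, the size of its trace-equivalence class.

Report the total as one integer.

piece 0:a — minimal
piece 1:a rests on {0:a}
piece 2:u — minimal
piece 3:c rests on {1:a, 2:u}
piece 4:u rests on {3:c}
minimal pieces: {0:a, 2:u}
ways to finish when only these pieces remain (= sum over removing one remaining piece with nothing left below it):
  1 left: {4}→1
  2 left: {3,4}→1
  3 left: {1,3,4}→1  {2,3,4}→1
  placing 0:a first → 2 extensions
  placing 2:u first → 1 extensions
total linear extensions = 3

3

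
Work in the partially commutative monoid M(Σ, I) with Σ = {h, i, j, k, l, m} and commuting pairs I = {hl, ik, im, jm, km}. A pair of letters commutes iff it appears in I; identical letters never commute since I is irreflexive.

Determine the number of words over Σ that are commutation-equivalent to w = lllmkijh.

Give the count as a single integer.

8

#0=l has no predecessor
#1=l depends on [0:l]
#2=l depends on [1:l]
#3=m depends on [2:l]
#4=k depends on [2:l]
#5=i depends on [2:l]
#6=j depends on [4:k, 5:i]
#7=h depends on [3:m, 6:j]
sources: [0:l]
N(rest) = Σ N(rest − s) over sources s of rest; N(one piece) = 1:
  size 1 → [7]=1
  size 2 → [3,7]=1  [6,7]=1
  size 3 → [3,6,7]=2  [4,6,7]=1  [5,6,7]=1
  size 4 → [3,4,6,7]=3  [3,5,6,7]=3  [4,5,6,7]=2
  size 5 → [3,4,5,6,7]=8
  size 6 → [2,3,4,5,6,7]=8
  first=0(l) contributes 8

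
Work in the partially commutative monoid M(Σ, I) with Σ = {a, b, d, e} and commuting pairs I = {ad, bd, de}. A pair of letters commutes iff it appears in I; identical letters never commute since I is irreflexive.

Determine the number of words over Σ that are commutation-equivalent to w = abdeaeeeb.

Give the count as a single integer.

0(a) covers ∅
1(b) covers 0:a
2(d) covers ∅
3(e) covers 1:b
4(a) covers 3:e
5(e) covers 4:a
6(e) covers 5:e
7(e) covers 6:e
8(b) covers 7:e
floor of heap: 0:a, 2:d
completions by unplaced set U, small U first (add the entries for U minus each lowest piece of U):
  |U|=1: {2}:1  {8}:1
  |U|=2: {2,8}:2  {7,8}:1
  |U|=3: {2,7,8}:3  {6,7,8}:1
  |U|=4: {2,6,7,8}:4  {5,6,7,8}:1
  |U|=5: {2,5,6,7,8}:5  {4,5,6,7,8}:1
  |U|=6: {2,4,5,6,7,8}:6  {3,4,5,6,7,8}:1
  |U|=7: {1,3,4,5,6,7,8}:1  {2,3,4,5,6,7,8}:7
  start at 0(a): 8
  start at 2(d): 1
sum over floor = 9

9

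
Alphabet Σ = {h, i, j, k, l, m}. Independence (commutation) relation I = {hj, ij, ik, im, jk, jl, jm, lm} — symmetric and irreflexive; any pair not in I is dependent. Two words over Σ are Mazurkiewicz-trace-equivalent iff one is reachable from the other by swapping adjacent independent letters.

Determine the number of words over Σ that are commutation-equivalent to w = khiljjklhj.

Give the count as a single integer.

120

piece 0:k — minimal
piece 1:h rests on {0:k}
piece 2:i rests on {1:h}
piece 3:l rests on {2:i}
piece 4:j — minimal
piece 5:j rests on {4:j}
piece 6:k rests on {3:l}
piece 7:l rests on {6:k}
piece 8:h rests on {7:l}
piece 9:j rests on {5:j}
minimal pieces: {0:k, 4:j}
ways to finish when only these pieces remain (= sum over removing one remaining piece with nothing left below it):
  1 left: {8}→1  {9}→1
  2 left: {5,9}→1  {7,8}→1  {8,9}→2
  3 left: {4,5,9}→1  {5,8,9}→3  {6,7,8}→1  {7,8,9}→3
  4 left: {3,6,7,8}→1  {4,5,8,9}→4  {5,7,8,9}→6  {6,7,8,9}→4
  5 left: {2,3,6,7,8}→1  {3,6,7,8,9}→5  {4,5,7,8,9}→10  {5,6,7,8,9}→10
  6 left: {1,2,3,6,7,8}→1  {2,3,6,7,8,9}→6  {3,5,6,7,8,9}→15  {4,5,6,7,8,9}→20
  7 left: {0,1,2,3,6,7,8}→1  {1,2,3,6,7,8,9}→7  {2,3,5,6,7,8,9}→21  {3,4,5,6,7,8,9}→35
  8 left: {0,1,2,3,6,7,8,9}→8  {1,2,3,5,6,7,8,9}→28  {2,3,4,5,6,7,8,9}→56
  placing 0:k first → 84 extensions
  placing 4:j first → 36 extensions
total linear extensions = 120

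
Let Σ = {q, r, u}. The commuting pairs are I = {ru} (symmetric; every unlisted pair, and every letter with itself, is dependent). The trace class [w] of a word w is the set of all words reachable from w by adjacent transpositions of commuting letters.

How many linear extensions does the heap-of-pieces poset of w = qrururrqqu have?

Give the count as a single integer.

15

drop 0:q onto floor
drop 1:r onto {0:q}
drop 2:u onto {0:q}
drop 3:r onto {1:r}
drop 4:u onto {2:u}
drop 5:r onto {3:r}
drop 6:r onto {5:r}
drop 7:q onto {4:u, 6:r}
drop 8:q onto {7:q}
drop 9:u onto {8:q}
ground layer = {0:q}
drop-orders for the pieces not yet dropped (sum over which currently-grounded one goes next):
  1 to go: {9} 1
  2 to go: {8,9} 1
  3 to go: {7,8,9} 1
  4 to go: {4,7,8,9} 1  {6,7,8,9} 1
  5 to go: {2,4,7,8,9} 1  {4,6,7,8,9} 2  {5,6,7,8,9} 1
  6 to go: {2,4,6,7,8,9} 3  {3,5,6,7,8,9} 1  {4,5,6,7,8,9} 3
  7 to go: {1,3,5,6,7,8,9} 1  {2,4,5,6,7,8,9} 6  {3,4,5,6,7,8,9} 4
  8 to go: {1,3,4,5,6,7,8,9} 5  {2,3,4,5,6,7,8,9} 10
  if 0:q drops first: 15 orders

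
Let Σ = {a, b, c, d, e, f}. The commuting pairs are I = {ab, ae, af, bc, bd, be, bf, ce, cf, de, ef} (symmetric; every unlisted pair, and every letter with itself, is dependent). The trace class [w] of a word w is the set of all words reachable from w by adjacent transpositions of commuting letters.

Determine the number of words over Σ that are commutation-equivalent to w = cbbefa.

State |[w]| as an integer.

180

drop 0:c onto floor
drop 1:b onto floor
drop 2:b onto {1:b}
drop 3:e onto floor
drop 4:f onto floor
drop 5:a onto {0:c}
ground layer = {0:c, 1:b, 3:e, 4:f}
drop-orders for the pieces not yet dropped (sum over which currently-grounded one goes next):
  1 to go: {2} 1  {3} 1  {4} 1  {5} 1
  2 to go: {0,5} 1  {1,2} 1  {2,3} 2  {2,4} 2  {2,5} 2  {3,4} 2  {3,5} 2  {4,5} 2
  3 to go: {0,2,5} 3  {0,3,5} 3  {0,4,5} 3  {1,2,3} 3  {1,2,4} 3  {1,2,5} 3  {2,3,4} 6  {2,3,5} 6  {2,4,5} 6  {3,4,5} 6
  4 to go: {0,1,2,5} 6  {0,2,3,5} 12  {0,2,4,5} 12  {0,3,4,5} 12  {1,2,3,4} 12  {1,2,3,5} 12  {1,2,4,5} 12  {2,3,4,5} 24
  if 0:c drops first: 60 orders
  if 1:b drops first: 60 orders
  if 3:e drops first: 30 orders
  if 4:f drops first: 30 orders
heap linearizations: 180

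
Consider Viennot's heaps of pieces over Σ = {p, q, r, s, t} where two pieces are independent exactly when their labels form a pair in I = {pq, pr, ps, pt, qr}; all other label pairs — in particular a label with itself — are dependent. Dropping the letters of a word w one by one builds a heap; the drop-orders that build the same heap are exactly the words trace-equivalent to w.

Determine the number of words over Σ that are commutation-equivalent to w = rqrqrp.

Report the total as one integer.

0(r) covers ∅
1(q) covers ∅
2(r) covers 0:r
3(q) covers 1:q
4(r) covers 2:r
5(p) covers ∅
floor of heap: 0:r, 1:q, 5:p
completions by unplaced set U, small U first (add the entries for U minus each lowest piece of U):
  |U|=1: {3}:1  {4}:1  {5}:1
  |U|=2: {1,3}:1  {2,4}:1  {3,4}:2  {3,5}:2  {4,5}:2
  |U|=3: {0,2,4}:1  {1,3,4}:3  {1,3,5}:3  {2,3,4}:3  {2,4,5}:3  {3,4,5}:6
  |U|=4: {0,2,3,4}:4  {0,2,4,5}:4  {1,2,3,4}:6  {1,3,4,5}:12  {2,3,4,5}:12
  start at 0(r): 30
  start at 1(q): 20
  start at 5(p): 10
sum over floor = 60

60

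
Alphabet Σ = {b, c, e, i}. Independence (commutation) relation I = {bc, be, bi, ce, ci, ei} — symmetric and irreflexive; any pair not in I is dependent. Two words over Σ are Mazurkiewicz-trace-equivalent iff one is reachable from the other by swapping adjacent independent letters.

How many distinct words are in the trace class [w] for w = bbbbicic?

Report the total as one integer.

420

0(b) covers ∅
1(b) covers 0:b
2(b) covers 1:b
3(b) covers 2:b
4(i) covers ∅
5(c) covers ∅
6(i) covers 4:i
7(c) covers 5:c
floor of heap: 0:b, 4:i, 5:c
completions by unplaced set U, small U first (add the entries for U minus each lowest piece of U):
  |U|=1: {3}:1  {6}:1  {7}:1
  |U|=2: {2,3}:1  {3,6}:2  {3,7}:2  {4,6}:1  {5,7}:1  {6,7}:2
  |U|=3: {1,2,3}:1  {2,3,6}:3  {2,3,7}:3  {3,4,6}:3  {3,5,7}:3  {3,6,7}:6  {4,6,7}:3  {5,6,7}:3
  |U|=4: {0,1,2,3}:1  {1,2,3,6}:4  {1,2,3,7}:4  {2,3,4,6}:6  {2,3,5,7}:6  {2,3,6,7}:12  {3,4,6,7}:12  {3,5,6,7}:12  {4,5,6,7}:6
  |U|=5: {0,1,2,3,6}:5  {0,1,2,3,7}:5  {1,2,3,4,6}:10  {1,2,3,5,7}:10  {1,2,3,6,7}:20  {2,3,4,6,7}:30  {2,3,5,6,7}:30  {3,4,5,6,7}:30
  |U|=6: {0,1,2,3,4,6}:15  {0,1,2,3,5,7}:15  {0,1,2,3,6,7}:30  {1,2,3,4,6,7}:60  {1,2,3,5,6,7}:60  {2,3,4,5,6,7}:90
  start at 0(b): 210
  start at 4(i): 105
  start at 5(c): 105
sum over floor = 420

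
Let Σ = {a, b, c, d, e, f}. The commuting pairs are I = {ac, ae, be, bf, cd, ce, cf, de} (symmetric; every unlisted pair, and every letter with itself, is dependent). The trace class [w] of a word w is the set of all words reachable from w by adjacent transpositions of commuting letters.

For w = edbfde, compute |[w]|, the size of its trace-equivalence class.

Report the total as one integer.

drop 0:e onto floor
drop 1:d onto floor
drop 2:b onto {1:d}
drop 3:f onto {0:e, 1:d}
drop 4:d onto {2:b, 3:f}
drop 5:e onto {3:f}
ground layer = {0:e, 1:d}
drop-orders for the pieces not yet dropped (sum over which currently-grounded one goes next):
  1 to go: {4} 1  {5} 1
  2 to go: {2,4} 1  {4,5} 2
  3 to go: {2,4,5} 3  {3,4,5} 2
  4 to go: {0,3,4,5} 2  {2,3,4,5} 5
  if 0:e drops first: 5 orders
  if 1:d drops first: 7 orders
heap linearizations: 12

12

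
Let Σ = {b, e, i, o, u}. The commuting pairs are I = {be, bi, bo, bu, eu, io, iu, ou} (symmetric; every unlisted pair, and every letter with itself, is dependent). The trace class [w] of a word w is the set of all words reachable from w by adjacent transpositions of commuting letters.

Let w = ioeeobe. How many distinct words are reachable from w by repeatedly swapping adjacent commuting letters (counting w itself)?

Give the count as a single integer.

14

#0=i has no predecessor
#1=o has no predecessor
#2=e depends on [0:i, 1:o]
#3=e depends on [2:e]
#4=o depends on [3:e]
#5=b has no predecessor
#6=e depends on [4:o]
sources: [0:i, 1:o, 5:b]
N(rest) = Σ N(rest − s) over sources s of rest; N(one piece) = 1:
  size 1 → [5]=1  [6]=1
  size 2 → [4,6]=1  [5,6]=2
  size 3 → [3,4,6]=1  [4,5,6]=3
  size 4 → [2,3,4,6]=1  [3,4,5,6]=4
  size 5 → [0,2,3,4,6]=1  [1,2,3,4,6]=1  [2,3,4,5,6]=5
  first=0(i) contributes 6
  first=1(o) contributes 6
  first=5(b) contributes 2
|[w]| = 14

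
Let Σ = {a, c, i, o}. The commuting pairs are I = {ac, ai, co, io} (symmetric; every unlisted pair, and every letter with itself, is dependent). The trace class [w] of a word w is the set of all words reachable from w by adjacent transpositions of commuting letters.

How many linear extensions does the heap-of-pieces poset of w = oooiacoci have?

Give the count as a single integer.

0(o) covers ∅
1(o) covers 0:o
2(o) covers 1:o
3(i) covers ∅
4(a) covers 2:o
5(c) covers 3:i
6(o) covers 4:a
7(c) covers 5:c
8(i) covers 7:c
floor of heap: 0:o, 3:i
completions by unplaced set U, small U first (add the entries for U minus each lowest piece of U):
  |U|=1: {6}:1  {8}:1
  |U|=2: {4,6}:1  {6,8}:2  {7,8}:1
  |U|=3: {2,4,6}:1  {4,6,8}:3  {5,7,8}:1  {6,7,8}:3
  |U|=4: {1,2,4,6}:1  {2,4,6,8}:4  {3,5,7,8}:1  {4,6,7,8}:6  {5,6,7,8}:4
  |U|=5: {0,1,2,4,6}:1  {1,2,4,6,8}:5  {2,4,6,7,8}:10  {3,5,6,7,8}:5  {4,5,6,7,8}:10
  |U|=6: {0,1,2,4,6,8}:6  {1,2,4,6,7,8}:15  {2,4,5,6,7,8}:20  {3,4,5,6,7,8}:15
  |U|=7: {0,1,2,4,6,7,8}:21  {1,2,4,5,6,7,8}:35  {2,3,4,5,6,7,8}:35
  start at 0(o): 70
  start at 3(i): 56
sum over floor = 126

126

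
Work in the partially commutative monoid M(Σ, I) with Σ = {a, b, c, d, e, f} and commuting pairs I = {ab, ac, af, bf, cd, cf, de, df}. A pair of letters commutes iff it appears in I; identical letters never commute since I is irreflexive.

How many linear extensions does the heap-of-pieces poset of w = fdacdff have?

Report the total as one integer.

140

piece 0:f — minimal
piece 1:d — minimal
piece 2:a rests on {1:d}
piece 3:c — minimal
piece 4:d rests on {2:a}
piece 5:f rests on {0:f}
piece 6:f rests on {5:f}
minimal pieces: {0:f, 1:d, 3:c}
ways to finish when only these pieces remain (= sum over removing one remaining piece with nothing left below it):
  1 left: {3}→1  {4}→1  {6}→1
  2 left: {2,4}→1  {3,4}→2  {3,6}→2  {4,6}→2  {5,6}→1
  3 left: {0,5,6}→1  {1,2,4}→1  {2,3,4}→3  {2,4,6}→3  {3,4,6}→6  {3,5,6}→3  {4,5,6}→3
  4 left: {0,3,5,6}→4  {0,4,5,6}→4  {1,2,3,4}→4  {1,2,4,6}→4  {2,3,4,6}→12  {2,4,5,6}→6  {3,4,5,6}→12
  5 left: {0,2,4,5,6}→10  {0,3,4,5,6}→20  {1,2,3,4,6}→20  {1,2,4,5,6}→10  {2,3,4,5,6}→30
  placing 0:f first → 60 extensions
  placing 1:d first → 60 extensions
  placing 3:c first → 20 extensions
total linear extensions = 140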